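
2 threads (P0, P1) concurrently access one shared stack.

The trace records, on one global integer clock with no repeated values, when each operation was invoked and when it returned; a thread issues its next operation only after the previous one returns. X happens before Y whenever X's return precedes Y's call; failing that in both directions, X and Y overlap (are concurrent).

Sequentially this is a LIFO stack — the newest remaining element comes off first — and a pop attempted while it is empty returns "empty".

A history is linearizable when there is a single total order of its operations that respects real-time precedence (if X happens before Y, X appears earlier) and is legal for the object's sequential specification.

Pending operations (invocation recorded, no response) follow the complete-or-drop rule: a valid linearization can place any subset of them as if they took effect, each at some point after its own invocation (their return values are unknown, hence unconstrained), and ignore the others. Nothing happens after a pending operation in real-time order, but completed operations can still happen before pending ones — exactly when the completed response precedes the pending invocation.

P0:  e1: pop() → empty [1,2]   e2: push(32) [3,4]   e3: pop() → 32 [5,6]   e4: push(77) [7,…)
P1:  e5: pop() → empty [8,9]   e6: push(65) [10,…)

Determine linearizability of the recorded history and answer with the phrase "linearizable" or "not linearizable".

linearizable

witness order: e1, e2, e3, e5
after step 1 (e1 pop() → empty): stack <>
after step 2 (e2 push(32)): stack <32>
after step 3 (e3 pop() → 32): stack <>
after step 4 (e5 pop() → empty): stack <>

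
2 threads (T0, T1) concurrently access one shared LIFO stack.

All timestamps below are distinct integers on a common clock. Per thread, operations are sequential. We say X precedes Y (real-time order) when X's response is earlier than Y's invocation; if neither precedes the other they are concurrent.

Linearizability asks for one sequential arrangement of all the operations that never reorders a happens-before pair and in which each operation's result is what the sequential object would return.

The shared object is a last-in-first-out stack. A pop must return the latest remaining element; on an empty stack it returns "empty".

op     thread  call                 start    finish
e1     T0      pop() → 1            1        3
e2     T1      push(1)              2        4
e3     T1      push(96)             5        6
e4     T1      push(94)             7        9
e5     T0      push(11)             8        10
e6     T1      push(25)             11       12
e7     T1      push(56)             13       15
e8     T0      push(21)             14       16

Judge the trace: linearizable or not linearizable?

a witness: e2, e1, e3, e4, e5, e6, e7, e8
step 1: e2 push(1) — stack <1>
step 2: e1 pop() → 1 — stack <>
step 3: e3 push(96) — stack <96>
step 4: e4 push(94) — stack <96,94>
step 5: e5 push(11) — stack <96,94,11>
step 6: e6 push(25) — stack <96,94,11,25>
step 7: e7 push(56) — stack <96,94,11,25,56>
step 8: e8 push(21) — stack <96,94,11,25,56,21>

linearizable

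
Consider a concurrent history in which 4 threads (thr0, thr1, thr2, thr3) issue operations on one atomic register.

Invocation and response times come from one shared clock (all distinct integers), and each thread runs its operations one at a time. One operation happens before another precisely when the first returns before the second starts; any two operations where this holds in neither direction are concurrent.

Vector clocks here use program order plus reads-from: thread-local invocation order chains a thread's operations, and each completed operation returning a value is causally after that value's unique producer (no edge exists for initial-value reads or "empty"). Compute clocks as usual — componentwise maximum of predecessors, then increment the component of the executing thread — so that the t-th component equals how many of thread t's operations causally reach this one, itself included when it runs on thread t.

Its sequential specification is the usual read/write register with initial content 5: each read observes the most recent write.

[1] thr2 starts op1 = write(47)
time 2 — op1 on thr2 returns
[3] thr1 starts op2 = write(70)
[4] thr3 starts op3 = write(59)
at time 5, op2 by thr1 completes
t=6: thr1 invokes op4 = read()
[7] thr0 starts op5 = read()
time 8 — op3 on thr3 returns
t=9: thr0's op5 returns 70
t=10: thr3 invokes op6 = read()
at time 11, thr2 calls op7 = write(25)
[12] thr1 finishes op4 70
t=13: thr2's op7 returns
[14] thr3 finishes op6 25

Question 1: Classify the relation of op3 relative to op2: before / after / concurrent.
concurrent

op3 spans [4,8], op2 spans [3,5]
the intervals overlap in both directions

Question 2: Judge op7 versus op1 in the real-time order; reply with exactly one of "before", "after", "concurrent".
after

op7 spans [11,13], op1 spans [1,2]
resp(op1)=2 < inv(op7)=11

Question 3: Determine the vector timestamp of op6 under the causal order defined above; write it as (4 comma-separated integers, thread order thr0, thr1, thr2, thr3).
(0, 0, 2, 2)

op3, invoked 4, has no incoming edges; only thr3's bump applies → (0, 0, 0, 1)
op1, invoked 1, has no incoming edges; only thr2's bump applies → (0, 0, 1, 0)
op2, invoked 3, has no incoming edges; only thr1's bump applies → (0, 1, 0, 0)
from VC(op1)=(0, 0, 1, 0), op7 (invoked 11) maxes components and bumps thr2 → (0, 0, 2, 0)
from VC(op2)=(0, 1, 0, 0), op4 (invoked 6) maxes components and bumps thr1 → (0, 2, 0, 0)
from VC(op2)=(0, 1, 0, 0), op5 (invoked 7) maxes components and bumps thr0 → (1, 1, 0, 0)
from VC(op3)=(0, 0, 0, 1), VC(op7)=(0, 0, 2, 0), op6 (invoked 10) maxes components and bumps thr3 → (0, 0, 2, 2)
target: VC(op6) = (0, 0, 2, 2)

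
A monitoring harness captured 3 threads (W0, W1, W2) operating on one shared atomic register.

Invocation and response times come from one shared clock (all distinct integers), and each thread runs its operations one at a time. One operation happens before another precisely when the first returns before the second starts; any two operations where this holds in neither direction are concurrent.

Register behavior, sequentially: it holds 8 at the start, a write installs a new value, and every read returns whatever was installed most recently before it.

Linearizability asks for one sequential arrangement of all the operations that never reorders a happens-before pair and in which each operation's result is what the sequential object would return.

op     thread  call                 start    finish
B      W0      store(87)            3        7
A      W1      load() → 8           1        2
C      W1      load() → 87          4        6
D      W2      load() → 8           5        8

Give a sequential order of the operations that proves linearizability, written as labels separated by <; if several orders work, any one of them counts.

1. A load() → 8, leaving value 8
2. D load() → 8, leaving value 8
3. B store(87), leaving value 87
4. C load() → 87, leaving value 87

A < D < B < C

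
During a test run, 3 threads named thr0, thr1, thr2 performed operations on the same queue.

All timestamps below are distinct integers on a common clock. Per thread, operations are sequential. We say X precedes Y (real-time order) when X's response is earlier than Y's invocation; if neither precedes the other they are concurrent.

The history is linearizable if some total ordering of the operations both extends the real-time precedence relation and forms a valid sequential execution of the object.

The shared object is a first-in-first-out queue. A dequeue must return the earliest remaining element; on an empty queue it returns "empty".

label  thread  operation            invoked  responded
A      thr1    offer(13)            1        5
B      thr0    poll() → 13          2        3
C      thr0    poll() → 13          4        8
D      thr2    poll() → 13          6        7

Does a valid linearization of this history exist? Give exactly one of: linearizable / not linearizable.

not linearizable

events 1..6 are fine; event 7 — the response of D at time 7 — makes the prefix non-linearizable
real-time-consistent orders of the 3 completed operations: 2 — all fail the queue replay
no escape via the 1 pending operation (C): every completion choice fails
for example A, B, D (pending dropped) fails at step 3: D poll() → 13 is not legal there
for example B, A, D (pending dropped) fails at step 1: B poll() → 13 is not legal there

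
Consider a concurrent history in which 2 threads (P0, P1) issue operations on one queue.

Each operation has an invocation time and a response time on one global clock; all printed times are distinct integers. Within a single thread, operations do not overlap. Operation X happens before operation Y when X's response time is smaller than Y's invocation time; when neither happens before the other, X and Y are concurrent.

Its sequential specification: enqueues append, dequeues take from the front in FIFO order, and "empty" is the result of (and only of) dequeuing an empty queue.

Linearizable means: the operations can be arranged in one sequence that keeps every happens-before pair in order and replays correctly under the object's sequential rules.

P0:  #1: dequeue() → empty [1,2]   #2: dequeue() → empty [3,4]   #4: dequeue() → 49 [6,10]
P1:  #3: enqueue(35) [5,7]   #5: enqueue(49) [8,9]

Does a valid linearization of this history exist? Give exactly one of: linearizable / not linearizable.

already the first 10 events (up to #4's response at time 10) admit no linearization; the first 9 still do
every one of the 3 real-time-consistent orders over 5 completed queue ops fails the sequential spec
sample order #1, #2, #3, #4, #5 stalls at step 4 — #4 dequeue() → 49 has no legal effect
sample order #1, #2, #3, #5, #4 stalls at step 5 — #4 dequeue() → 49 has no legal effect

not linearizable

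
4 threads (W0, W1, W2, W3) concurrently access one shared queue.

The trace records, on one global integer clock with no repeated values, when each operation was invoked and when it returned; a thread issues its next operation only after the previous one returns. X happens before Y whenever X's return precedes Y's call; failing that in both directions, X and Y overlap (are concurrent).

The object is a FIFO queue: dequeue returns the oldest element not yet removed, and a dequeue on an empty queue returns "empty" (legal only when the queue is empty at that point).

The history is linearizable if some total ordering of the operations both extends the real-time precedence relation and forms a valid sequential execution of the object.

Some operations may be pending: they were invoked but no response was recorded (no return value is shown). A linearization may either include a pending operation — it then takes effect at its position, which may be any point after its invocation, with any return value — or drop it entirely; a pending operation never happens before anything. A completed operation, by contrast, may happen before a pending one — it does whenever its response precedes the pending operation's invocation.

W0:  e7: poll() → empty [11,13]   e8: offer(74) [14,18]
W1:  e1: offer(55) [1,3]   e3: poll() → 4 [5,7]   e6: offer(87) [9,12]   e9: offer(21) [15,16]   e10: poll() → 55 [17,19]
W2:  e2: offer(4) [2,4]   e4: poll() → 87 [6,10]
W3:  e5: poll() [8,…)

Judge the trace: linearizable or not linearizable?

not linearizable

cut after 18 events: linearizable; cut after 19 events (e10 responds, time 19): not linearizable
no legal order exists: 30 real-time-consistent candidates over 9 completed queue operations, all rejected
completion choices over the 1 pending operation (e5) were checked; none helps
sample order e1, e2, e3, e4, e6, e7, e8, e9, e10 (pending dropped) stalls at step 3 — e3 poll() → 4 has no legal effect
sample order e1, e2, e3, e4, e6, e7, e9, e8, e10 (pending dropped) stalls at step 3 — e3 poll() → 4 has no legal effect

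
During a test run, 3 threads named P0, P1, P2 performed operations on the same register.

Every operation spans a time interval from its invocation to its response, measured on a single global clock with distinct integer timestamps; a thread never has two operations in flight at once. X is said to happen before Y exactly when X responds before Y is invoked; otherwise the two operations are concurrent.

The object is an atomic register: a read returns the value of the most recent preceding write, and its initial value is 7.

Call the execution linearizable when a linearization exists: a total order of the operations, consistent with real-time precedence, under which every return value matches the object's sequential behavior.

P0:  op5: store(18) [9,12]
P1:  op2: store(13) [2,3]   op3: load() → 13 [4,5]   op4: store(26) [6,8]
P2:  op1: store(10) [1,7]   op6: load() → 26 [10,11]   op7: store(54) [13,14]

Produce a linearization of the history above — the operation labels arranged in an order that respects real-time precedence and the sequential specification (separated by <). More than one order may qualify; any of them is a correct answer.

step 1: op1 store(10) — value 10
step 2: op2 store(13) — value 13
step 3: op3 load() → 13 — value 13
step 4: op4 store(26) — value 26
step 5: op6 load() → 26 — value 26
step 6: op5 store(18) — value 18
step 7: op7 store(54) — value 54

op1 < op2 < op3 < op4 < op6 < op5 < op7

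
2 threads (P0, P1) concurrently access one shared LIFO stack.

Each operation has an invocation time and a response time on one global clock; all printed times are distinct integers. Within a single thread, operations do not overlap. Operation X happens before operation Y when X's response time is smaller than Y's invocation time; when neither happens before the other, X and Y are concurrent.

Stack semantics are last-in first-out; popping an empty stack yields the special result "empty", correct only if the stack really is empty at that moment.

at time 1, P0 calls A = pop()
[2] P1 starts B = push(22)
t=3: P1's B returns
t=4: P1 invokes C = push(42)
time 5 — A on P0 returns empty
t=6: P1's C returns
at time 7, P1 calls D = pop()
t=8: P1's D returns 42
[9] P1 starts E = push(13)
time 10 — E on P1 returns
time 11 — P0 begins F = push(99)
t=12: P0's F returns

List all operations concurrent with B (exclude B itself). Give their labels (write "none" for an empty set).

A

B runs from 2 to 3; window-overlapping ops are concurrent
A [1,5]: concurrent
C [4,6]: after
D [7,8]: after
E [9,10]: after
F [11,12]: after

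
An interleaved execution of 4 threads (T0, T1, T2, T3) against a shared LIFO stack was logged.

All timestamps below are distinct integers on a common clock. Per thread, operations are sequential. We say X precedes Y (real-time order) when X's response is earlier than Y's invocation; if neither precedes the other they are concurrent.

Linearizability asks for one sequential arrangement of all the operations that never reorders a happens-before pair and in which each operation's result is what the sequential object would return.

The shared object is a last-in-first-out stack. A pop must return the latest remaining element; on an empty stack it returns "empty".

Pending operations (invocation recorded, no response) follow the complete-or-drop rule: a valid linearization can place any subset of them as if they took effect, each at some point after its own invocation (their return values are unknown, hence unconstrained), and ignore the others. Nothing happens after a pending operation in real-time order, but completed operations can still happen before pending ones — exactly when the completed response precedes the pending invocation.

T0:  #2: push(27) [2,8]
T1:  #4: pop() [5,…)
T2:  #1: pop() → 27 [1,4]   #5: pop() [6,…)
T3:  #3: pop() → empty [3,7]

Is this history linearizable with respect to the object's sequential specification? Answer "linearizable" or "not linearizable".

linearizable

witness order: #2, #1, #3
after step 1 (#2 push(27)): stack <27>
after step 2 (#1 pop() → 27): stack <>
after step 3 (#3 pop() → empty): stack <>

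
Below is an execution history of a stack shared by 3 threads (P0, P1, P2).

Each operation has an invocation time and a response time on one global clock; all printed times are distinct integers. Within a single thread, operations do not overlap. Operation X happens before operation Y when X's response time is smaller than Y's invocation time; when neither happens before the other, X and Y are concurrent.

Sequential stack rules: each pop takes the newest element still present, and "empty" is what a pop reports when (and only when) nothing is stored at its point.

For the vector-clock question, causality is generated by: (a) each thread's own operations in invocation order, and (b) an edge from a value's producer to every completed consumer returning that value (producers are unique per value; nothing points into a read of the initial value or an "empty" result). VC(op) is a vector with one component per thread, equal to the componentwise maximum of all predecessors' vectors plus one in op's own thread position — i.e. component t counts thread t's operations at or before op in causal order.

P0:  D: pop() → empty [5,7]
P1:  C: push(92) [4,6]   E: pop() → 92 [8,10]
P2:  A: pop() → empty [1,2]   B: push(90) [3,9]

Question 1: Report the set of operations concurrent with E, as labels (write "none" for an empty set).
overlap test against E [8,10]: concurrent iff the interval meets 8..10
A [1,2]: before
B [3,9]: concurrent
C [4,6]: before
D [5,7]: before

B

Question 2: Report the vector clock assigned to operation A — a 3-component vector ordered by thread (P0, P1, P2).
invoked at 1, A has no predecessors; its own P2 bump gives (0, 0, 1)
invoked at 4, C has no predecessors; its own P1 bump gives (0, 1, 0)
invoked at 5, D has no predecessors; its own P0 bump gives (1, 0, 0)
VC(B, invoked at 3): max of VC(A)=(0, 0, 1), then +1 on thread P2 → (0, 0, 2)
VC(E, invoked at 8): max of VC(C)=(0, 1, 0), then +1 on thread P1 → (0, 2, 0)
target: VC(A) = (0, 0, 1)

(0, 0, 1)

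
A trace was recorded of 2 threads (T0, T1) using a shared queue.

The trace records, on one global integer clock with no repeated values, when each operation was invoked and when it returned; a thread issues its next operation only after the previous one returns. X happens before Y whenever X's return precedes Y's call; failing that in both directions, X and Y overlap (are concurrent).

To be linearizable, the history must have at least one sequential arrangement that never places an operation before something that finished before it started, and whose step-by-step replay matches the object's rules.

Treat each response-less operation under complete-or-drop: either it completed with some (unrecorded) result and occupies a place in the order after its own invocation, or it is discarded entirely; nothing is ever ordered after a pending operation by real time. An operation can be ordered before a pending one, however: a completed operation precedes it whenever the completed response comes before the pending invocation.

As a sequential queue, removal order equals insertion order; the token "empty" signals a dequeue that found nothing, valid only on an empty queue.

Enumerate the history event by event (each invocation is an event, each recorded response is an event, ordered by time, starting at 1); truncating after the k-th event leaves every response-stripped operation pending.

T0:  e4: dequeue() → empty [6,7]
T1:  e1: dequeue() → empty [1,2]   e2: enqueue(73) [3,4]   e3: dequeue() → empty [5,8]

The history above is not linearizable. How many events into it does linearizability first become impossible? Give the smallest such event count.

8

events 1..7 are linearizable, e.g. via e1, e2, e3, e4:
after step 1 (e1 dequeue() → empty): queue <>
after step 2 (e2 enqueue(73)): queue <73>
after step 3 (e3 dequeue() (pending, included)): queue <>
after step 4 (e4 dequeue() → empty): queue <>
with event 8 included (e3 responding at time 8), all real-time-consistent orders fail
take e1, e2, e3, e4: step 3 already fails, because e3 dequeue() → empty cannot occur there
take e1, e2, e4, e3: step 3 already fails, because e4 dequeue() → empty cannot occur there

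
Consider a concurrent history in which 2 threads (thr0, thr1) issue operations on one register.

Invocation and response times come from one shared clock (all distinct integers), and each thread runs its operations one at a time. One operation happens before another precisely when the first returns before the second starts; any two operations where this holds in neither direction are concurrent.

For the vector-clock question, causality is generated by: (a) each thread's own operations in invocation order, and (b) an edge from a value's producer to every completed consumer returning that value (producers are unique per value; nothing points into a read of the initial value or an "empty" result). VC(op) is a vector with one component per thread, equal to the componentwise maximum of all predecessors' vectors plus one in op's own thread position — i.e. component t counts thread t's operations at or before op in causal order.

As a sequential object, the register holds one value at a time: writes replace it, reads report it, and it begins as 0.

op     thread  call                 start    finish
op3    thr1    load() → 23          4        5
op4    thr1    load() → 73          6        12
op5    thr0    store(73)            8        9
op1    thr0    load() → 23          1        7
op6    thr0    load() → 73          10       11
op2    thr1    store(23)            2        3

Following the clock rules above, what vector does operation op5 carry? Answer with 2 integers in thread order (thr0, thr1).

op2 (invocation 2): nothing precedes it; thr1's component alone gives (0, 1)
VC(op3, invoked at 4): max of VC(op2)=(0, 1), then +1 on thread thr1 → (0, 2)
VC(op1, invoked at 1): max of VC(op2)=(0, 1), then +1 on thread thr0 → (1, 1)
VC(op5, invoked at 8): max of VC(op1)=(1, 1), then +1 on thread thr0 → (2, 1)
VC(op6, invoked at 10): max of VC(op5)=(2, 1), then +1 on thread thr0 → (3, 1)
VC(op4, invoked at 6): max of VC(op3)=(0, 2), VC(op5)=(2, 1), then +1 on thread thr1 → (2, 3)
target: VC(op5) = (2, 1)

(2, 1)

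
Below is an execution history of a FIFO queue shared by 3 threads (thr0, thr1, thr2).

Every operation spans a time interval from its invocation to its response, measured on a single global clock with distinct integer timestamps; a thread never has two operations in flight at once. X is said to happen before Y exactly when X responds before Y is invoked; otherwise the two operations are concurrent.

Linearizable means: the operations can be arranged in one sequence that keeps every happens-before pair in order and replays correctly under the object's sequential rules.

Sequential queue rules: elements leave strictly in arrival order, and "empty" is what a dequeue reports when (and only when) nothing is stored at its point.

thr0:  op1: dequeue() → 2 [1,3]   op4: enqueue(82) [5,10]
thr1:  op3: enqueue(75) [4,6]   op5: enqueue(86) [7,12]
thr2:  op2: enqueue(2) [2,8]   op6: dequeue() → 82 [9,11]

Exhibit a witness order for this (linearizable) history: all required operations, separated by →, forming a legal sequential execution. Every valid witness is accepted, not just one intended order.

op2 → op1 → op4 → op3 → op5 → op6

after step 1 (op2 enqueue(2)): queue <2>
after step 2 (op1 dequeue() → 2): queue <>
after step 3 (op4 enqueue(82)): queue <82>
after step 4 (op3 enqueue(75)): queue <82,75>
after step 5 (op5 enqueue(86)): queue <82,75,86>
after step 6 (op6 dequeue() → 82): queue <75,86>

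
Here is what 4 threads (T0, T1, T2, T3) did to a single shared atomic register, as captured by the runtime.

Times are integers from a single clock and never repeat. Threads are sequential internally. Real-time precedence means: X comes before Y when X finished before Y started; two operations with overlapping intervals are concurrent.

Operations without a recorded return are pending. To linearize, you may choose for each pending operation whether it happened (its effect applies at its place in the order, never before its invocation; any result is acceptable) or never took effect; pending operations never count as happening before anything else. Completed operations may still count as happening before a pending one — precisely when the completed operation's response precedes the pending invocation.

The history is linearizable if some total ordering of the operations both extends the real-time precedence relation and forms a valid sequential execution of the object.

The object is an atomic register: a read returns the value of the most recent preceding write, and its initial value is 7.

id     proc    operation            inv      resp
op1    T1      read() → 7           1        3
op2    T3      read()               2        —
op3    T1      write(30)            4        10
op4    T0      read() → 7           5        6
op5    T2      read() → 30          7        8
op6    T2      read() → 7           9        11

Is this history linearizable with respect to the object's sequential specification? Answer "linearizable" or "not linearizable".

already the first 11 events (up to op6's response at time 11) admit no linearization; the first 10 still do
every one of the 4 real-time-consistent orders over 5 completed atomic register ops fails the sequential spec
completion choices over the 1 pending operation (op2) were checked; none helps
one such order, op1, op3, op4, op5, op6 (pending dropped), breaks at step 3 where op4 read() → 7 is illegal
one such order, op1, op4, op3, op5, op6 (pending dropped), breaks at step 5 where op6 read() → 7 is illegal

not linearizable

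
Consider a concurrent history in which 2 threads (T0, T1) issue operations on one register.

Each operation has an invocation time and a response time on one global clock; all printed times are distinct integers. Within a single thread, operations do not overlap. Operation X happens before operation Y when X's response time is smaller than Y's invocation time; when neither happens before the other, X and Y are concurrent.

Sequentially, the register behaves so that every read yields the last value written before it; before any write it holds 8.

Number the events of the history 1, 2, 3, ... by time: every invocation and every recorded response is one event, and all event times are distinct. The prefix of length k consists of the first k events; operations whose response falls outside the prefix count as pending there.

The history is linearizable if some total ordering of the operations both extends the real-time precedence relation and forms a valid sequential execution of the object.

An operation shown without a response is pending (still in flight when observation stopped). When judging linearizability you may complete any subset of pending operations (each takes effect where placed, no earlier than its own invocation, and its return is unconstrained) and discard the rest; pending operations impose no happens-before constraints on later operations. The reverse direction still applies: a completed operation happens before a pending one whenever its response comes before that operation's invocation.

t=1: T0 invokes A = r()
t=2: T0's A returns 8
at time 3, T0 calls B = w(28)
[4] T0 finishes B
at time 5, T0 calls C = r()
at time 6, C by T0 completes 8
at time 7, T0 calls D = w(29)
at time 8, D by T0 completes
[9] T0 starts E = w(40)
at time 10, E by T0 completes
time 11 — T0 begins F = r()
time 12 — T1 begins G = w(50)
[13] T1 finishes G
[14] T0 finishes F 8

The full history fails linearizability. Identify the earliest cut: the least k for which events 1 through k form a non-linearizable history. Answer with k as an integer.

6

a valid linearization of events 1..5 exists, for instance A, B:
after step 1 (A r() → 8): value 8
after step 2 (B w(28)): value 28
include event 6 — C responding at 6 — and every candidate order breaks
sample order A, B, C stalls at step 3 — C r() → 8 has no legal effect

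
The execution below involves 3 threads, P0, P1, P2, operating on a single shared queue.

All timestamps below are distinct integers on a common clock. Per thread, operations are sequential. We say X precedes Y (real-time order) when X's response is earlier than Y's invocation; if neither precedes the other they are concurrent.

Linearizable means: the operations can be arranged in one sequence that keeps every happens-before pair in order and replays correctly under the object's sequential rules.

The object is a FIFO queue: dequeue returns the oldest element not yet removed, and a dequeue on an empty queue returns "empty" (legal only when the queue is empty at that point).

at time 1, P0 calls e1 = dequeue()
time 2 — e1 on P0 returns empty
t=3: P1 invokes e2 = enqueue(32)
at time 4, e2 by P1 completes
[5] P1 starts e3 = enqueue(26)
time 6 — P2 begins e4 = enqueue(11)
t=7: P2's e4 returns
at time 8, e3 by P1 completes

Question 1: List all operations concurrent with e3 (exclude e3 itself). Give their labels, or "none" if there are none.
e4

overlap test against e3 [5,8]: concurrent iff the interval meets 5..8
e1 [1,2]: before
e2 [3,4]: before
e4 [6,7]: concurrent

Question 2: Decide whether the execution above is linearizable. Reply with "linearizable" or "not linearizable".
linearizable

witness order: e1, e2, e3, e4
step 1: e1 dequeue() → empty — queue <>
step 2: e2 enqueue(32) — queue <32>
step 3: e3 enqueue(26) — queue <32,26>
step 4: e4 enqueue(11) — queue <32,26,11>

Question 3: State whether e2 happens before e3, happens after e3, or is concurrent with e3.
before

e2 spans [3,4], e3 spans [5,8]
resp(e2)=4 < inv(e3)=5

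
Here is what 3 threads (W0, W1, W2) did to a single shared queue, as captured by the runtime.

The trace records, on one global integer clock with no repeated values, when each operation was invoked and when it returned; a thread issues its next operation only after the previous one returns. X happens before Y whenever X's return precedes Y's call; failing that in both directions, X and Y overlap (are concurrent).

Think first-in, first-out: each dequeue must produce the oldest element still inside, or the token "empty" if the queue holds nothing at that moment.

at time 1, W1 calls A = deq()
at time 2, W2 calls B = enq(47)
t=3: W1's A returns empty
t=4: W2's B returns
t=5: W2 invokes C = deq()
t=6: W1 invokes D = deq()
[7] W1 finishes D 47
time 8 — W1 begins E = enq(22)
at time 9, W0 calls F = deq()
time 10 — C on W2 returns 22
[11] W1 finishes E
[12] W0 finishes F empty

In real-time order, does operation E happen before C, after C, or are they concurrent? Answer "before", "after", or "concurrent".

concurrent

E spans [8,11], C spans [5,10]
the intervals overlap in both directions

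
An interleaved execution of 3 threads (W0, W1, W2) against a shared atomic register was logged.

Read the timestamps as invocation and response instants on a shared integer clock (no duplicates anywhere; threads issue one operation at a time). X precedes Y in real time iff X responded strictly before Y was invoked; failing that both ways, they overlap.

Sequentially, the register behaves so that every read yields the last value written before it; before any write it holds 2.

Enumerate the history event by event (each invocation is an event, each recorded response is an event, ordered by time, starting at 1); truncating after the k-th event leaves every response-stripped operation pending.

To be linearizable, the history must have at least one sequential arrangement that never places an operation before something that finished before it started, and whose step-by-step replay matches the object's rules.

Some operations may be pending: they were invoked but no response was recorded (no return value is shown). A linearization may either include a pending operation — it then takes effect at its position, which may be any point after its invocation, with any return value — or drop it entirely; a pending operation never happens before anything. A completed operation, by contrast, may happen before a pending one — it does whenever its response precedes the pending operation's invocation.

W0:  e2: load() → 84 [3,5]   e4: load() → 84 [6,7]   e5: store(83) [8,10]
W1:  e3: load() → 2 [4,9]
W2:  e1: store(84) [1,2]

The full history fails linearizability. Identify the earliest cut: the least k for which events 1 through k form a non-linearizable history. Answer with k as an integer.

events 1..8 are linearizable, e.g. via e1, e2, e3, e4:
step 1: e1 store(84) — value 84
step 2: e2 load() → 84 — value 84
step 3: e3 load() (pending, included) — value 84
step 4: e4 load() → 84 — value 84
include event 9 — e3 responding at 9 — and every candidate order breaks
completion choices over the 1 pending operation (e5) were checked; none helps
for example e1, e2, e3, e4 (pending dropped) fails at step 3: e3 load() → 2 is not legal there
for example e1, e2, e4, e3 (pending dropped) fails at step 4: e3 load() → 2 is not legal there

9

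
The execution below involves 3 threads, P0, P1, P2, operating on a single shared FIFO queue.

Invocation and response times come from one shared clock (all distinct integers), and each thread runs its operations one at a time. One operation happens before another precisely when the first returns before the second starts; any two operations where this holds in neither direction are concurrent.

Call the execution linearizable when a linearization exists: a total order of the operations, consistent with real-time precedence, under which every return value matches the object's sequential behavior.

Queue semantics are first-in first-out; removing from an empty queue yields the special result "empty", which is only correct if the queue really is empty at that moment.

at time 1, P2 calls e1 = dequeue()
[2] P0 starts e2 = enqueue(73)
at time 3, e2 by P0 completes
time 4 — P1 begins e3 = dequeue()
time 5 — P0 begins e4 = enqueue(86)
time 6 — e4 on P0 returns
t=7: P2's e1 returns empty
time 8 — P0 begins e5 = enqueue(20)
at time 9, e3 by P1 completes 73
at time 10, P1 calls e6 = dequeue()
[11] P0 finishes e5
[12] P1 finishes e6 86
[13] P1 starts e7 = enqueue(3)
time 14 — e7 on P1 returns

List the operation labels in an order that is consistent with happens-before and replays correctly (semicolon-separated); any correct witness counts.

e1; e2; e3; e4; e5; e6; e7

1. e1 dequeue() → empty, leaving queue <>
2. e2 enqueue(73), leaving queue <73>
3. e3 dequeue() → 73, leaving queue <>
4. e4 enqueue(86), leaving queue <86>
5. e5 enqueue(20), leaving queue <86,20>
6. e6 dequeue() → 86, leaving queue <20>
7. e7 enqueue(3), leaving queue <20,3>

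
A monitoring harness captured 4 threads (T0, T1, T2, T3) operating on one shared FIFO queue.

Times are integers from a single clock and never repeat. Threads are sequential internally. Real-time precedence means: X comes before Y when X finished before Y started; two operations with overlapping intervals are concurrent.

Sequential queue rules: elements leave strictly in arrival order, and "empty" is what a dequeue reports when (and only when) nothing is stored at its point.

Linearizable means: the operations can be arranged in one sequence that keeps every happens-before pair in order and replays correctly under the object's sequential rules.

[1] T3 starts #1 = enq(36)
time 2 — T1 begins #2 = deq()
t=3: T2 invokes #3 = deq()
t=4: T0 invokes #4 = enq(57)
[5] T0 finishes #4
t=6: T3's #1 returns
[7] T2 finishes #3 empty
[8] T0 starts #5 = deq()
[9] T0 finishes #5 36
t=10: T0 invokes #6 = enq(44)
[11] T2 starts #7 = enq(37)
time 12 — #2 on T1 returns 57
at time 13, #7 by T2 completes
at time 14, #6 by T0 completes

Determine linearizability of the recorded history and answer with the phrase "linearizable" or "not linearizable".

a witness: #3, #1, #4, #5, #2, #6, #7
step 1: #3 deq() → empty — queue <>
step 2: #1 enq(36) — queue <36>
step 3: #4 enq(57) — queue <36,57>
step 4: #5 deq() → 36 — queue <57>
step 5: #2 deq() → 57 — queue <>
step 6: #6 enq(44) — queue <44>
step 7: #7 enq(37) — queue <44,37>

linearizable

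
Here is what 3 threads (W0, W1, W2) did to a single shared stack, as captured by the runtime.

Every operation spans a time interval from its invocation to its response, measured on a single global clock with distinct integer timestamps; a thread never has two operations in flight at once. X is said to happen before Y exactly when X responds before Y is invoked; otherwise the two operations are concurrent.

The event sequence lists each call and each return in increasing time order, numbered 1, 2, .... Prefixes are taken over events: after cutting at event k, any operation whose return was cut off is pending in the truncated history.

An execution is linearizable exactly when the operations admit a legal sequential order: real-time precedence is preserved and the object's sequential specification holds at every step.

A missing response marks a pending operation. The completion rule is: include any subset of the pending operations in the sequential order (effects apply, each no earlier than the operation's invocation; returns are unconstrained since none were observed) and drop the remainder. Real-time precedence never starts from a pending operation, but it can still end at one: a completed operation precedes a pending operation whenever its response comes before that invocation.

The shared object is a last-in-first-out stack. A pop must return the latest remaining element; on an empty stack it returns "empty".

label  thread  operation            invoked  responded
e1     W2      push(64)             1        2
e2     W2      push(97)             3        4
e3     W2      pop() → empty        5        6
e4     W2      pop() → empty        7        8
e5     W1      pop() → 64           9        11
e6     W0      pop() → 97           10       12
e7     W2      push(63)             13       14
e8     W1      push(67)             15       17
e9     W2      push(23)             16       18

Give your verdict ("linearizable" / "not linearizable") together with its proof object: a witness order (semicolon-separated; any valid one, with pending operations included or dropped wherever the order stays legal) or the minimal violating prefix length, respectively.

not linearizable — minimal violating prefix: 6 events

events 1..5 are fine; event 6 — the response of e3 at time 6 — makes the prefix non-linearizable
exhaustive check: the 3 completed stack ops admit one real-time order; illegal
one such order, e1, e2, e3, breaks at step 3 where e3 pop() → empty is illegal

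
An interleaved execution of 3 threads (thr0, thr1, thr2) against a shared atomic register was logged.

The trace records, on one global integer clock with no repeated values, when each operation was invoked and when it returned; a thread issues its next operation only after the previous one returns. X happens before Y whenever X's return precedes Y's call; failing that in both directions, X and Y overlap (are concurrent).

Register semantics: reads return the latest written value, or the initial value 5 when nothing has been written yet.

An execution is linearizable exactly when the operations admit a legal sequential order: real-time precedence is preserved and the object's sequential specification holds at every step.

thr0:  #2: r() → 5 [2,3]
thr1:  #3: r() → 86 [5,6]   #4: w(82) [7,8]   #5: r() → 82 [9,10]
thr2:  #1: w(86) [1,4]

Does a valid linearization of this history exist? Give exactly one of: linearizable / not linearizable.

witness order: #2, #1, #3, #4, #5
after step 1 (#2 r() → 5): value 5
after step 2 (#1 w(86)): value 86
after step 3 (#3 r() → 86): value 86
after step 4 (#4 w(82)): value 82
after step 5 (#5 r() → 82): value 82

linearizable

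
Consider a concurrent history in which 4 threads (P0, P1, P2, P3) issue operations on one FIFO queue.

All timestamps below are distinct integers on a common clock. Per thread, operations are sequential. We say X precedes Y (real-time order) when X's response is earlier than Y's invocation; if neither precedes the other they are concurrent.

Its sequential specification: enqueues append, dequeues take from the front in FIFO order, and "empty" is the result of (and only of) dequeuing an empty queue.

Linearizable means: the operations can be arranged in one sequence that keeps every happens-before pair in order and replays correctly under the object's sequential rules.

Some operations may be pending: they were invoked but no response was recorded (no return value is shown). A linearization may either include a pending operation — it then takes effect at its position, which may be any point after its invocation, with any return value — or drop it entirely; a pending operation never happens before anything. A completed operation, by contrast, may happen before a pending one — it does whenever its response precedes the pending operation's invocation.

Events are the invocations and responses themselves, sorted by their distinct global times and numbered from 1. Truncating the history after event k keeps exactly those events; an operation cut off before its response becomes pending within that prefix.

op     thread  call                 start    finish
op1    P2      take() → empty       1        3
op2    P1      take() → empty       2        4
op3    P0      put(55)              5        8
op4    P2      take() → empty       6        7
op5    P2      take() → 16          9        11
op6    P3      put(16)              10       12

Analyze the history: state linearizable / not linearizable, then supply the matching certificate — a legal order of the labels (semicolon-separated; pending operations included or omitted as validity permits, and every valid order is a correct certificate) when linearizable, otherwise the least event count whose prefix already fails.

through event 10 a valid linearization exists; event 11 (op5 responding at time 11) ends that
all 4 real-time-respecting orders fail — 5 completed FIFO queue operations, no legal replay
including or dropping the 1 pending operation (op6) in any combination fails
sample order op1, op2, op3, op4, op5 (pending dropped) stalls at step 4 — op4 take() → empty has no legal effect
sample order op1, op2, op4, op3, op5 (pending dropped) stalls at step 5 — op5 take() → 16 has no legal effect

not linearizable — minimal violating prefix: 11 events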